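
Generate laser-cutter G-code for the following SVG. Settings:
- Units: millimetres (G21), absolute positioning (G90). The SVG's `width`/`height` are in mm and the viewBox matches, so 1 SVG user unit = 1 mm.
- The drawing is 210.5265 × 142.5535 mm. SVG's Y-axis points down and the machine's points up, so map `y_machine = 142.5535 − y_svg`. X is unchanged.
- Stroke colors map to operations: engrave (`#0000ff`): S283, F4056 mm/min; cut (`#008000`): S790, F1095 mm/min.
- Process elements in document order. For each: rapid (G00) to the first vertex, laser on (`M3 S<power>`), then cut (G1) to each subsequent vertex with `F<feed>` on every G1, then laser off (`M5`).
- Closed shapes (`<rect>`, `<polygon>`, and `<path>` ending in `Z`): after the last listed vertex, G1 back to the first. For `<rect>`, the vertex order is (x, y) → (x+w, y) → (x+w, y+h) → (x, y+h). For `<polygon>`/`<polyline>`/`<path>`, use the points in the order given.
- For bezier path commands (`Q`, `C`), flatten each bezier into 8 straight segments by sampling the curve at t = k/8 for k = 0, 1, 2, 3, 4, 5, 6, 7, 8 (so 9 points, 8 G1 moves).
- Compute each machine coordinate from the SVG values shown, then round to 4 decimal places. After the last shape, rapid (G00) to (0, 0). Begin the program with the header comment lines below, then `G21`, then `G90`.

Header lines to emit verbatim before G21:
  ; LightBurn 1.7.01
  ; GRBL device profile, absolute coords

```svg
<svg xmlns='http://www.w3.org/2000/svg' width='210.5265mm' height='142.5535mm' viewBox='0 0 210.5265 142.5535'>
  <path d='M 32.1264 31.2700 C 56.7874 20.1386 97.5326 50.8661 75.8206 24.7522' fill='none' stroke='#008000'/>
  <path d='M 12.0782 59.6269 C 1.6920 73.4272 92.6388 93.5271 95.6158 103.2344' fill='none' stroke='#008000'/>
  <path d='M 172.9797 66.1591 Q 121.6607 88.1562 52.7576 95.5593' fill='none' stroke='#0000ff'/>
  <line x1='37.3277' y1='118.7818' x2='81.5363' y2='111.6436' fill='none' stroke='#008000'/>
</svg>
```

1 u = 1 mm; y_m = 142.5535 − y.

[1] `<path>` cubic bezier, #008000→cut S790 F1095: (32.1264,111.2835) → (41.9748,113.6884) → (52.4107,113.3257) → (62.5137,111.3520) → (71.3634,108.9240) → (78.0393,107.1982) → (81.6211,107.3314) → (81.1883,110.4803) → (75.8206,117.8013)

[2] `<path>` cubic bezier, #008000→cut S790 F1095: (12.0782,82.9266) → (12.5636,77.4888) → (20.3306,71.6560) → (33.1608,65.6239) → (48.8358,59.5880) → (65.1372,53.7439) → (79.8466,48.2874) → (90.7456,43.4139) → (95.6158,39.3191)

[3] `<path>` quadratic bezier, #0000ff→engrave S283 F4056: (172.9797,76.3944) → (159.8752,71.1232) → (146.2212,66.3080) → (132.0177,61.9489) → (117.2647,58.0458) → (101.9622,54.5988) → (86.1101,51.6079) → (69.7086,49.0730) → (52.7576,46.9942)

[4] `<line>` line segment, #008000→cut S790 F1095: (37.3277,23.7717) → (81.5363,30.9099)

; LightBurn 1.7.01
; GRBL device profile, absolute coords
G21
G90
G00 X32.1264 Y111.2835
M3 S790
G1 X41.9748 Y113.6884 F1095
G1 X52.4107 Y113.3257 F1095
G1 X62.5137 Y111.3520 F1095
G1 X71.3634 Y108.9240 F1095
G1 X78.0393 Y107.1982 F1095
G1 X81.6211 Y107.3314 F1095
G1 X81.1883 Y110.4803 F1095
G1 X75.8206 Y117.8013 F1095
M5
G00 X12.0782 Y82.9266
M3 S790
G1 X12.5636 Y77.4888 F1095
G1 X20.3306 Y71.6560 F1095
G1 X33.1608 Y65.6239 F1095
G1 X48.8358 Y59.5880 F1095
G1 X65.1372 Y53.7439 F1095
G1 X79.8466 Y48.2874 F1095
G1 X90.7456 Y43.4139 F1095
G1 X95.6158 Y39.3191 F1095
M5
G00 X172.9797 Y76.3944
M3 S283
G1 X159.8752 Y71.1232 F4056
G1 X146.2212 Y66.3080 F4056
G1 X132.0177 Y61.9489 F4056
G1 X117.2647 Y58.0458 F4056
G1 X101.9622 Y54.5988 F4056
G1 X86.1101 Y51.6079 F4056
G1 X69.7086 Y49.0730 F4056
G1 X52.7576 Y46.9942 F4056
M5
G00 X37.3277 Y23.7717
M3 S790
G1 X81.5363 Y30.9099 F1095
M5
G00 X0.0000 Y0.0000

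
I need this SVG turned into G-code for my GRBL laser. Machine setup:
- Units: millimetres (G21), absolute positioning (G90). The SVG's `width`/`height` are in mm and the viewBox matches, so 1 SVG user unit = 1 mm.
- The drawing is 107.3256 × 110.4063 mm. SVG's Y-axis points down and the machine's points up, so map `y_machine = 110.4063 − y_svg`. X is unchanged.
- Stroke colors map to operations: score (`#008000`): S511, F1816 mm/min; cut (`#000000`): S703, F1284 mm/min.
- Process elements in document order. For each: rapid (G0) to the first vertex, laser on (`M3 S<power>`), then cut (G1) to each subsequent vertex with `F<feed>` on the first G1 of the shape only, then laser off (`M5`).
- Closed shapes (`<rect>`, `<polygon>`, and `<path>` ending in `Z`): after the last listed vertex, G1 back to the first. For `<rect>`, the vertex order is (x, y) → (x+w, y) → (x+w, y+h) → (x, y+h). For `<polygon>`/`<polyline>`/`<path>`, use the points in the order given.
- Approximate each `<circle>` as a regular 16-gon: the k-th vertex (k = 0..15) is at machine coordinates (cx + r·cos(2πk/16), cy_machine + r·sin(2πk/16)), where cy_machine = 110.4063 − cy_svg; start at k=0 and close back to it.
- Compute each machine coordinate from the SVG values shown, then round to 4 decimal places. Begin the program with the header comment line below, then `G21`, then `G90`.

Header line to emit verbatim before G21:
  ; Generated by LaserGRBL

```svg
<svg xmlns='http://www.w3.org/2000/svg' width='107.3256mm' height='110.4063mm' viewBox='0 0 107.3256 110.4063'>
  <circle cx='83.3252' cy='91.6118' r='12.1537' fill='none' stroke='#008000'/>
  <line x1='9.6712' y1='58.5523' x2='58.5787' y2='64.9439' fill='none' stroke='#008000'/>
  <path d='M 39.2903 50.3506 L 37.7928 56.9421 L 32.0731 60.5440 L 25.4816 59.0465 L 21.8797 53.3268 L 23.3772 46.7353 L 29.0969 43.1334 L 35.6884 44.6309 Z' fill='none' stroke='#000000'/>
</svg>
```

; Generated by LaserGRBL
G21
G90
G0 X95.4789 Y18.7945
M3 S511
G1 X94.5538 Y23.4455 F1816
G1 X91.9192 Y27.3885
G1 X87.9762 Y30.0231
G1 X83.3252 Y30.9482
G1 X78.6742 Y30.0231
G1 X74.7312 Y27.3885
G1 X72.0966 Y23.4455
G1 X71.1715 Y18.7945
G1 X72.0966 Y14.1435
G1 X74.7312 Y10.2005
G1 X78.6742 Y7.5659
G1 X83.3252 Y6.6408
G1 X87.9762 Y7.5659
G1 X91.9192 Y10.2005
G1 X94.5538 Y14.1435
G1 X95.4789 Y18.7945
M5
G0 X9.6712 Y51.8540
M3 S511
G1 X58.5787 Y45.4624 F1816
M5
G0 X39.2903 Y60.0557
M3 S703
G1 X37.7928 Y53.4642 F1284
G1 X32.0731 Y49.8623
G1 X25.4816 Y51.3598
G1 X21.8797 Y57.0795
G1 X23.3772 Y63.6710
G1 X29.0969 Y67.2729
G1 X35.6884 Y65.7754
G1 X39.2903 Y60.0557
M5

1 u = 1 mm; y_m = 110.4063 − y.

[1] `<circle>` circle, #008000→score S511 F1816: (95.4789,18.7945) → (94.5538,23.4455) → (91.9192,27.3885) → (87.9762,30.0231) → (83.3252,30.9482) → (78.6742,30.0231) → (74.7312,27.3885) → (72.0966,23.4455) → (71.1715,18.7945) → (72.0966,14.1435) → (74.7312,10.2005) → (78.6742,7.5659) → (83.3252,6.6408) → (87.9762,7.5659) → (91.9192,10.2005) → (94.5538,14.1435) → (95.4789,18.7945) (closed)

[2] `<line>` line segment, #008000→score S511 F1816: (9.6712,51.8540) → (58.5787,45.4624)

[3] `<path>` regular polygon, #000000→cut S703 F1284: (39.2903,60.0557) → (37.7928,53.4642) → (32.0731,49.8623) → (25.4816,51.3598) → (21.8797,57.0795) → (23.3772,63.6710) → (29.0969,67.2729) → (35.6884,65.7754) → (39.2903,60.0557) (closed)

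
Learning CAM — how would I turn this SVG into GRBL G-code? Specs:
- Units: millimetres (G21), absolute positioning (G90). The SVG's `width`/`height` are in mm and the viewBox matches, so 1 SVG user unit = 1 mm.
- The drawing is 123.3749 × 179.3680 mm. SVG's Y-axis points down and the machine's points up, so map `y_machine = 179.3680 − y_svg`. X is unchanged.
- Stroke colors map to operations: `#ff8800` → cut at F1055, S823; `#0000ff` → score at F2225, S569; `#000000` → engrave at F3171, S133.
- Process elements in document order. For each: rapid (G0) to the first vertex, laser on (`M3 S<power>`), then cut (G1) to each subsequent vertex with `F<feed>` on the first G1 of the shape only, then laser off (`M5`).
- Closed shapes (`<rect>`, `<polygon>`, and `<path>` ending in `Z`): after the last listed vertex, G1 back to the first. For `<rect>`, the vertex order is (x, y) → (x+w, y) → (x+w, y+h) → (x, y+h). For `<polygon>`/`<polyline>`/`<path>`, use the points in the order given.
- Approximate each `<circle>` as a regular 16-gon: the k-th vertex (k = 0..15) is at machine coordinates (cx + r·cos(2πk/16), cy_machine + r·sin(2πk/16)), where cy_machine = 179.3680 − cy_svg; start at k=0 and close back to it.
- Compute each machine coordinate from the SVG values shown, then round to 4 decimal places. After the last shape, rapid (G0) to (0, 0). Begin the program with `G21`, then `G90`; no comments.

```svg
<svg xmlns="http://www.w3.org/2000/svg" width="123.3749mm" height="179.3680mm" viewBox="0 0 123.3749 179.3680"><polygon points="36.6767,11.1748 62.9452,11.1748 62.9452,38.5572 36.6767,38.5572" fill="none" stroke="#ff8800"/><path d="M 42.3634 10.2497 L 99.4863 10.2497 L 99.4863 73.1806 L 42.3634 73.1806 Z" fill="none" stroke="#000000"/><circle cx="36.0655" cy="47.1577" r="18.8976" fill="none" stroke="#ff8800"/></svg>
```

G21
G90
G0 X36.6767 Y168.1932
M3 S823
G1 X62.9452 Y168.1932 F1055
G1 X62.9452 Y140.8108
G1 X36.6767 Y140.8108
G1 X36.6767 Y168.1932
M5
G0 X42.3634 Y169.1183
M3 S133
G1 X99.4863 Y169.1183 F3171
G1 X99.4863 Y106.1874
G1 X42.3634 Y106.1874
G1 X42.3634 Y169.1183
M5
G0 X54.9631 Y132.2103
M3 S823
G1 X53.5246 Y139.4421 F1055
G1 X49.4281 Y145.5729
G1 X43.2973 Y149.6694
G1 X36.0655 Y151.1079
G1 X28.8337 Y149.6694
G1 X22.7029 Y145.5729
G1 X18.6064 Y139.4421
G1 X17.1679 Y132.2103
G1 X18.6064 Y124.9785
G1 X22.7029 Y118.8477
G1 X28.8337 Y114.7512
G1 X36.0655 Y113.3127
G1 X43.2973 Y114.7512
G1 X49.4281 Y118.8477
G1 X53.5246 Y124.9785
G1 X54.9631 Y132.2103
M5
G0 X0.0000 Y0.0000

1 u = 1 mm; y_m = 179.3680 − y.

[1] `<polygon>` rectangle, #ff8800→cut S823 F1055: (36.6767,168.1932) → (62.9452,168.1932) → (62.9452,140.8108) → (36.6767,140.8108) → (36.6767,168.1932) (closed)

[2] `<path>` rectangle, #000000→engrave S133 F3171: (42.3634,169.1183) → (99.4863,169.1183) → (99.4863,106.1874) → (42.3634,106.1874) → (42.3634,169.1183) (closed)

[3] `<circle>` circle, #ff8800→cut S823 F1055: (54.9631,132.2103) → (53.5246,139.4421) → (49.4281,145.5729) → (43.2973,149.6694) → (36.0655,151.1079) → (28.8337,149.6694) → (22.7029,145.5729) → (18.6064,139.4421) → (17.1679,132.2103) → (18.6064,124.9785) → (22.7029,118.8477) → (28.8337,114.7512) → (36.0655,113.3127) → (43.2973,114.7512) → (49.4281,118.8477) → (53.5246,124.9785) → (54.9631,132.2103) (closed)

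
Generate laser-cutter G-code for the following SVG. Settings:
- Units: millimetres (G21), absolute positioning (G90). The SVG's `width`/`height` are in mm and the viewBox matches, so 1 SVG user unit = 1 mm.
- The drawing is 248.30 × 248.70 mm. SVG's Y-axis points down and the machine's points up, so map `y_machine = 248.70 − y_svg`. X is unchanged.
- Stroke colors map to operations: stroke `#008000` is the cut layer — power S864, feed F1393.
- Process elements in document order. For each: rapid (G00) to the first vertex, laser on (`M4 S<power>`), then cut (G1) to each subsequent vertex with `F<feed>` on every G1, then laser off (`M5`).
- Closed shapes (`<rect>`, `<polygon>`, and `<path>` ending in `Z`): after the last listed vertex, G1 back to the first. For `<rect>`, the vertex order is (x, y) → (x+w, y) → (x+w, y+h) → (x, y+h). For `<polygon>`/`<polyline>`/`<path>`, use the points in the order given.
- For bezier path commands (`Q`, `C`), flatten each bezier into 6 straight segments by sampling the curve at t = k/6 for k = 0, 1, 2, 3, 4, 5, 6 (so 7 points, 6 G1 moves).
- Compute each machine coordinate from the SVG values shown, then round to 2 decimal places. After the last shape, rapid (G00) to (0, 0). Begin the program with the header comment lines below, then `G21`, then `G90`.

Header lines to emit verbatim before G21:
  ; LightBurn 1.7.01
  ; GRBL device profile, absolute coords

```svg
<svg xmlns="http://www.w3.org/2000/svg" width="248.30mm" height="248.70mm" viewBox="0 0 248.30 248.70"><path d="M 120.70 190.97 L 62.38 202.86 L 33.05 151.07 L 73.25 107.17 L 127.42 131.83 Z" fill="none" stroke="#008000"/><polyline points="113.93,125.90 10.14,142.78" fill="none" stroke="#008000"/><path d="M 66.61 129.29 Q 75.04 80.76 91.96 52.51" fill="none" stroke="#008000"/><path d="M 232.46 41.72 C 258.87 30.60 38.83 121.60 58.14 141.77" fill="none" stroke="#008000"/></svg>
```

viewBox `0 0 248.30 248.70` with mm width/height → 1 unit = 1 mm. Flip: y_m = 248.70 − y_svg.

**Shape 1** — `<path>` regular polygon, stroke `#008000` → cut (S864, F1393). Machine vertices: (120.70,57.73) → (62.38,45.84) → (33.05,97.63) → (73.25,141.53) → (127.42,116.87) → (120.70,57.73). Closed: final G1 returns to the first vertex.

**Shape 2** — `<polyline>` line segment, stroke `#008000` → cut (S864, F1393). Machine vertices: (113.93,122.80) → (10.14,105.92). Open path.

**Shape 3** — `<path>` quadratic bezier, stroke `#008000` → cut (S864, F1393). Control points (SVG): P0=(66.61,129.29), P1=(75.04,80.76), P2=(91.96,52.51); sampled at t=k/6. Machine vertices: (66.61,119.41) → (69.66,135.02) → (73.17,149.51) → (77.16,162.87) → (81.62,175.10) → (86.56,186.21) → (91.96,196.19). Open path.

**Shape 4** — `<path>` cubic bezier, stroke `#008000` → cut (S864, F1393). Control points (SVG): P0=(232.46,41.72), P1=(258.87,30.60), P2=(38.83,121.60), P3=(58.14,141.77); sampled at t=k/6. Machine vertices: (232.46,206.98) → (227.38,204.83) → (194.71,190.47) → (147.96,168.69) → (100.62,144.30) → (66.18,122.12) → (58.14,106.93). Open path.

; LightBurn 1.7.01
; GRBL device profile, absolute coords
G21
G90
G00 X120.70 Y57.73
M4 S864
G1 X62.38 Y45.84 F1393
G1 X33.05 Y97.63 F1393
G1 X73.25 Y141.53 F1393
G1 X127.42 Y116.87 F1393
G1 X120.70 Y57.73 F1393
M5
G00 X113.93 Y122.80
M4 S864
G1 X10.14 Y105.92 F1393
M5
G00 X66.61 Y119.41
M4 S864
G1 X69.66 Y135.02 F1393
G1 X73.17 Y149.51 F1393
G1 X77.16 Y162.87 F1393
G1 X81.62 Y175.10 F1393
G1 X86.56 Y186.21 F1393
G1 X91.96 Y196.19 F1393
M5
G00 X232.46 Y206.98
M4 S864
G1 X227.38 Y204.83 F1393
G1 X194.71 Y190.47 F1393
G1 X147.96 Y168.69 F1393
G1 X100.62 Y144.30 F1393
G1 X66.18 Y122.12 F1393
G1 X58.14 Y106.93 F1393
M5
G00 X0.00 Y0.00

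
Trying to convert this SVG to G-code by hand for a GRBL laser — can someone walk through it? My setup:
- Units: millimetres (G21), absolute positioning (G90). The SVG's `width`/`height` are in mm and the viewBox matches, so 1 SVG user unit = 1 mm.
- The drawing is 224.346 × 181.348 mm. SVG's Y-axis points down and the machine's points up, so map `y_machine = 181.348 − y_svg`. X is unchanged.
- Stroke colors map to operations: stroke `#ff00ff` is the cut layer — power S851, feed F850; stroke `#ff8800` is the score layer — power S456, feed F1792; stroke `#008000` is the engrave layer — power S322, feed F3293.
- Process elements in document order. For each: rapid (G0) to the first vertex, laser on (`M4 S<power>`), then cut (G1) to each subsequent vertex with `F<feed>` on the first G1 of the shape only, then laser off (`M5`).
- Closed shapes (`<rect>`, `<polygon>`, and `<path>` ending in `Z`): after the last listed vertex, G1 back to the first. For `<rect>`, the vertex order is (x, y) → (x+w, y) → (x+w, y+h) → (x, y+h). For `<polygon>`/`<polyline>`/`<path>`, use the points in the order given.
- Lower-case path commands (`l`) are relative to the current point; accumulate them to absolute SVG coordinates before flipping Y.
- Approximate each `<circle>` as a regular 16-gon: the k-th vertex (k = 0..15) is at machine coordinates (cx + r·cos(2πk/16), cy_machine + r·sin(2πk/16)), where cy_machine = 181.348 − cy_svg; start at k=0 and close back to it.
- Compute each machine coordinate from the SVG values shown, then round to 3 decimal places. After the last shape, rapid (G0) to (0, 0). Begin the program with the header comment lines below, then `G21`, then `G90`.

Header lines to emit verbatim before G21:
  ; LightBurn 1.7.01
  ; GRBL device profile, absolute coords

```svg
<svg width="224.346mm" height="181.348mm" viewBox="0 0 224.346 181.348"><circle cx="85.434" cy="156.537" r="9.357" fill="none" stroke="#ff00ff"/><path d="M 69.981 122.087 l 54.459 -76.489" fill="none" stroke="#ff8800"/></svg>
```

Since the viewBox matches the mm dimensions, user units are millimetres directly. The only transform is the Y-flip y_m = 181.348 − y_svg.

Shape 1 is a circle drawn with `<circle>`. Its stroke #ff00ff means cut at S851, F850. After flipping Y the toolpath is (94.791,24.811) → (94.079,28.392) → (92.050,31.427) → (89.015,33.456) → (85.434,34.168) → (81.853,33.456) → (78.818,31.427) → (76.789,28.392) → (76.077,24.811) → (76.789,21.230) → (78.818,18.195) → (81.853,16.166) → (85.434,15.454) → (89.015,16.166) → (92.050,18.195) → (94.079,21.230) → (94.791,24.811), returning to the start.

Shape 2 is a line segment drawn with `<path>`. Its stroke #ff8800 means score at S456, F1792. After flipping Y the toolpath is (69.981,59.261) → (124.440,135.750).

; LightBurn 1.7.01
; GRBL device profile, absolute coords
G21
G90
G0 X94.791 Y24.811
M4 S851
G1 X94.079 Y28.392 F850
G1 X92.050 Y31.427
G1 X89.015 Y33.456
G1 X85.434 Y34.168
G1 X81.853 Y33.456
G1 X78.818 Y31.427
G1 X76.789 Y28.392
G1 X76.077 Y24.811
G1 X76.789 Y21.230
G1 X78.818 Y18.195
G1 X81.853 Y16.166
G1 X85.434 Y15.454
G1 X89.015 Y16.166
G1 X92.050 Y18.195
G1 X94.079 Y21.230
G1 X94.791 Y24.811
M5
G0 X69.981 Y59.261
M4 S456
G1 X124.440 Y135.750 F1792
M5
G0 X0.000 Y0.000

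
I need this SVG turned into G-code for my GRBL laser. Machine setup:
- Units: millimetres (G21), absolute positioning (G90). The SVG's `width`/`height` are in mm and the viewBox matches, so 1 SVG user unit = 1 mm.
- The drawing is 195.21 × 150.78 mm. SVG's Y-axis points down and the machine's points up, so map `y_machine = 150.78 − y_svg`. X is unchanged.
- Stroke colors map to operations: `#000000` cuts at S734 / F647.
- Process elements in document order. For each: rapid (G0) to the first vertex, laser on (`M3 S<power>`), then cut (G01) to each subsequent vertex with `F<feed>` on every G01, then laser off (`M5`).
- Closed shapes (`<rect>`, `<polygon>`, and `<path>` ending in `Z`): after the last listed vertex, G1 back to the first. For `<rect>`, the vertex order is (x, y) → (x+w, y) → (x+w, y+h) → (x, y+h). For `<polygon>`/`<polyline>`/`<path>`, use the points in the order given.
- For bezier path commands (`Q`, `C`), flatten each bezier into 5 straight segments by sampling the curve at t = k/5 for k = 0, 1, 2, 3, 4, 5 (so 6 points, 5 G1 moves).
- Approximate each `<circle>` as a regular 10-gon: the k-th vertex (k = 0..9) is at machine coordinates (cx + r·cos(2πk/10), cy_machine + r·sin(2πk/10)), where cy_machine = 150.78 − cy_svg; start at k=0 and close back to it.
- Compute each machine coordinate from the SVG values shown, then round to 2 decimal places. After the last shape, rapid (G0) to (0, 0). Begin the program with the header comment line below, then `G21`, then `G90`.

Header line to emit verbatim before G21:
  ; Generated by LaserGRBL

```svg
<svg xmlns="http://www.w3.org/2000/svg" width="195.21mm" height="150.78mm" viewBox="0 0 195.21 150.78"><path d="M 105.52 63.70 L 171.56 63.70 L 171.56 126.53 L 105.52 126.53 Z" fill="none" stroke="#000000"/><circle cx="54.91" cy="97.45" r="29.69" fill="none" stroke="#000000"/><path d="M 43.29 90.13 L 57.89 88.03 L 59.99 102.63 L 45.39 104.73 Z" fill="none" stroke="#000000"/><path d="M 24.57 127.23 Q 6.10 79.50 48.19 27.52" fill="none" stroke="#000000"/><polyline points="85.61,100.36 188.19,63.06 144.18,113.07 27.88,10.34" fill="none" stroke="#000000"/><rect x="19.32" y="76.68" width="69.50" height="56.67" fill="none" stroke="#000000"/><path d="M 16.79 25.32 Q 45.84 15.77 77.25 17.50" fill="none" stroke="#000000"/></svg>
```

; Generated by LaserGRBL
G21
G90
G0 X105.52 Y87.08
M3 S734
G01 X171.56 Y87.08 F647
G01 X171.56 Y24.25 F647
G01 X105.52 Y24.25 F647
G01 X105.52 Y87.08 F647
M5
G0 X84.60 Y53.33
M3 S734
G01 X78.93 Y70.78 F647
G01 X64.08 Y81.57 F647
G01 X45.74 Y81.57 F647
G01 X30.89 Y70.78 F647
G01 X25.22 Y53.33 F647
G01 X30.89 Y35.88 F647
G01 X45.74 Y25.09 F647
G01 X64.08 Y25.09 F647
G01 X78.93 Y35.88 F647
G01 X84.60 Y53.33 F647
M5
G0 X43.29 Y60.65
M3 S734
G01 X57.89 Y62.75 F647
G01 X59.99 Y48.15 F647
G01 X45.39 Y46.05 F647
G01 X43.29 Y60.65 F647
M5
G0 X24.57 Y23.55
M3 S734
G01 X19.60 Y42.81 F647
G01 X19.48 Y62.41 F647
G01 X24.21 Y82.36 F647
G01 X33.78 Y102.64 F647
G01 X48.19 Y123.26 F647
M5
G0 X85.61 Y50.42
M3 S734
G01 X188.19 Y87.72 F647
G01 X144.18 Y37.71 F647
G01 X27.88 Y140.44 F647
M5
G0 X19.32 Y74.10
M3 S734
G01 X88.82 Y74.10 F647
G01 X88.82 Y17.43 F647
G01 X19.32 Y17.43 F647
G01 X19.32 Y74.10 F647
M5
G0 X16.79 Y125.46
M3 S734
G01 X28.50 Y128.83 F647
G01 X40.41 Y131.30 F647
G01 X52.50 Y132.86 F647
G01 X64.78 Y133.52 F647
G01 X77.25 Y133.28 F647
M5
G0 X0.00 Y0.00

1 u = 1 mm; y_m = 150.78 − y.

[1] `<path>` rectangle, #000000→cut S734 F647: (105.52,87.08) → (171.56,87.08) → (171.56,24.25) → (105.52,24.25) → (105.52,87.08) (closed)

[2] `<circle>` circle, #000000→cut S734 F647: (84.60,53.33) → (78.93,70.78) → (64.08,81.57) → (45.74,81.57) → (30.89,70.78) → (25.22,53.33) → (30.89,35.88) → (45.74,25.09) → (64.08,25.09) → (78.93,35.88) → (84.60,53.33) (closed)

[3] `<path>` regular polygon, #000000→cut S734 F647: (43.29,60.65) → (57.89,62.75) → (59.99,48.15) → (45.39,46.05) → (43.29,60.65) (closed)

[4] `<path>` quadratic bezier, #000000→cut S734 F647: (24.57,23.55) → (19.60,42.81) → (19.48,62.41) → (24.21,82.36) → (33.78,102.64) → (48.19,123.26)

[5] `<polyline>` open polyline, #000000→cut S734 F647: (85.61,50.42) → (188.19,87.72) → (144.18,37.71) → (27.88,140.44)

[6] `<rect>` rectangle, #000000→cut S734 F647: (19.32,74.10) → (88.82,74.10) → (88.82,17.43) → (19.32,17.43) → (19.32,74.10) (closed)

[7] `<path>` quadratic bezier, #000000→cut S734 F647: (16.79,125.46) → (28.50,128.83) → (40.41,131.30) → (52.50,132.86) → (64.78,133.52) → (77.25,133.28)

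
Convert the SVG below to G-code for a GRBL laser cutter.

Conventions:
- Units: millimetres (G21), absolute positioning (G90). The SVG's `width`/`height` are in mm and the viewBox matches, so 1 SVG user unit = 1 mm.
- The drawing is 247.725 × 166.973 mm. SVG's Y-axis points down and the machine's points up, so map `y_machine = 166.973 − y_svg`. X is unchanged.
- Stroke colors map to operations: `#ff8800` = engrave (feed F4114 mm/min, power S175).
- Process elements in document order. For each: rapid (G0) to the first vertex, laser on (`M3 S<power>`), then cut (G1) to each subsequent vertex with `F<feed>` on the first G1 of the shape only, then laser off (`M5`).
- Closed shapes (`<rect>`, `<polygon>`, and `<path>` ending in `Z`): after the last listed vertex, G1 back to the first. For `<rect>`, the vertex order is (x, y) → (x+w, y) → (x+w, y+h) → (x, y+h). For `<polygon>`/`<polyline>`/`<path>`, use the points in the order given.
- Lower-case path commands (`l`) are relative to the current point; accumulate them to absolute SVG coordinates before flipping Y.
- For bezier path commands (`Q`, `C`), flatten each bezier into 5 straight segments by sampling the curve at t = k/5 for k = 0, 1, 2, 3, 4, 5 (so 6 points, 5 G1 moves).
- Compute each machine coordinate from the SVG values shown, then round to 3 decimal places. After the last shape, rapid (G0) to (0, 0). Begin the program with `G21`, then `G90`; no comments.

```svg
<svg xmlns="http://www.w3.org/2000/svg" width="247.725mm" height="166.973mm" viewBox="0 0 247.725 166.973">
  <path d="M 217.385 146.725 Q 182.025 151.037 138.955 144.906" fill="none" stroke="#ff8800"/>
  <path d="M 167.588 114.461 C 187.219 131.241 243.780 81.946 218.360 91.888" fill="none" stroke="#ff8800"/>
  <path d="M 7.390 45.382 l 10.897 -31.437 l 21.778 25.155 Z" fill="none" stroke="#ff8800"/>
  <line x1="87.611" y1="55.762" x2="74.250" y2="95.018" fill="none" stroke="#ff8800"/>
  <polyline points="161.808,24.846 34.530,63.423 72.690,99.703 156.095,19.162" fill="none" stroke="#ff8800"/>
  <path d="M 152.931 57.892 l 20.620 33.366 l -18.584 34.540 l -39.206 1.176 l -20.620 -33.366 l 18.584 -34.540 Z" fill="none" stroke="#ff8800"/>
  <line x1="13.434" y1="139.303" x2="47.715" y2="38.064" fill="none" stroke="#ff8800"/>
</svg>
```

G21
G90
G0 X217.385 Y20.248
M3 S175
G1 X202.933 Y18.941 F4114
G1 X187.863 Y18.469
G1 X172.177 Y18.833
G1 X155.875 Y20.032
G1 X138.955 Y22.067
M5
G0 X167.588 Y52.512
M3 S175
G1 X182.847 Y49.371 F4114
G1 X201.261 Y56.072
G1 X217.123 Y66.602
G1 X224.726 Y74.944
G1 X218.360 Y75.085
M5
G0 X7.390 Y121.591
M3 S175
G1 X18.287 Y153.028 F4114
G1 X40.065 Y127.873
G1 X7.390 Y121.591
M5
G0 X87.611 Y111.211
M3 S175
G1 X74.250 Y71.955 F4114
M5
G0 X161.808 Y142.127
M3 S175
G1 X34.530 Y103.550 F4114
G1 X72.690 Y67.270
G1 X156.095 Y147.811
M5
G0 X152.931 Y109.081
M3 S175
G1 X173.551 Y75.715 F4114
G1 X154.967 Y41.175
G1 X115.761 Y39.999
G1 X95.141 Y73.365
G1 X113.725 Y107.905
G1 X152.931 Y109.081
M5
G0 X13.434 Y27.670
M3 S175
G1 X47.715 Y128.909 F4114
M5
G0 X0.000 Y0.000

Since the viewBox matches the mm dimensions, user units are millimetres directly. The only transform is the Y-flip y_m = 166.973 − y_svg.

Shape 1 is a quadratic bezier drawn with `<path>`. Its stroke #ff8800 means engrave at S175, F4114. After flipping Y the toolpath is (217.385,20.248) → (202.933,18.941) → (187.863,18.469) → (172.177,18.833) → (155.875,20.032) → (138.955,22.067).

Shape 2 is a cubic bezier drawn with `<path>`. Its stroke #ff8800 means engrave at S175, F4114. After flipping Y the toolpath is (167.588,52.512) → (182.847,49.371) → (201.261,56.072) → (217.123,66.602) → (224.726,74.944) → (218.360,75.085).

Shape 3 is a regular polygon drawn with `<path>`. Its stroke #ff8800 means engrave at S175, F4114. After flipping Y the toolpath is (7.390,121.591) → (18.287,153.028) → (40.065,127.873) → (7.390,121.591), returning to the start.

Shape 4 is a line segment drawn with `<line>`. Its stroke #ff8800 means engrave at S175, F4114. After flipping Y the toolpath is (87.611,111.211) → (74.250,71.955).

Shape 5 is a open polyline drawn with `<polyline>`. Its stroke #ff8800 means engrave at S175, F4114. After flipping Y the toolpath is (161.808,142.127) → (34.530,103.550) → (72.690,67.270) → (156.095,147.811).

Shape 6 is a regular polygon drawn with `<path>`. Its stroke #ff8800 means engrave at S175, F4114. After flipping Y the toolpath is (152.931,109.081) → (173.551,75.715) → (154.967,41.175) → (115.761,39.999) → (95.141,73.365) → (113.725,107.905) → (152.931,109.081), returning to the start.

Shape 7 is a line segment drawn with `<line>`. Its stroke #ff8800 means engrave at S175, F4114. After flipping Y the toolpath is (13.434,27.670) → (47.715,128.909).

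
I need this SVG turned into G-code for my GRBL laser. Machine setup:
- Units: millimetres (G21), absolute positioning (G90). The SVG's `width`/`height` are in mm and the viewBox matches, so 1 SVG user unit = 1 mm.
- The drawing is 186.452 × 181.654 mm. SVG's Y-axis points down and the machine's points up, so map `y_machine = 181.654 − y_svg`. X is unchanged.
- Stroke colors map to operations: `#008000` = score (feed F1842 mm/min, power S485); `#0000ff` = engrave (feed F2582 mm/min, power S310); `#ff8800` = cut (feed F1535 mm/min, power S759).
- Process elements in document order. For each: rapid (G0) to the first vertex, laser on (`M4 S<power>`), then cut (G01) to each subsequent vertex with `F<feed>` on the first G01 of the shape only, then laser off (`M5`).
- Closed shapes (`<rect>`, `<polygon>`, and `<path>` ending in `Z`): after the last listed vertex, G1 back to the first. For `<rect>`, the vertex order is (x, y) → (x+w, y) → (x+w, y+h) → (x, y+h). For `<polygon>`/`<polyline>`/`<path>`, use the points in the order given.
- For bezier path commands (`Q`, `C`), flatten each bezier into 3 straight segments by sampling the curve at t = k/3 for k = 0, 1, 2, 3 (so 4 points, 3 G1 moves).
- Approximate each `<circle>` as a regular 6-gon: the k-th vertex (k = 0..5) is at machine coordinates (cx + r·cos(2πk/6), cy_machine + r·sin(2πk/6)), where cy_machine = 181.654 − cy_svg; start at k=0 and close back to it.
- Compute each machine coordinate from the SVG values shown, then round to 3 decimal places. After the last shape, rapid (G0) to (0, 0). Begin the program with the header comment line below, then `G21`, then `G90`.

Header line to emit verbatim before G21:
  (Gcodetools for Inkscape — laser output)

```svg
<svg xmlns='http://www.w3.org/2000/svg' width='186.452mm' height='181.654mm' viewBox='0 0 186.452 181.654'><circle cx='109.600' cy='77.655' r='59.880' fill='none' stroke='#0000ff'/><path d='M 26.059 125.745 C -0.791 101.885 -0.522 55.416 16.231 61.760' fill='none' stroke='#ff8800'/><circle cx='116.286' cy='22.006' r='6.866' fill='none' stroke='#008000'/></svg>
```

(Gcodetools for Inkscape — laser output)
G21
G90
G0 X169.480 Y103.999
M4 S310
G01 X139.540 Y155.857 F2582
G01 X79.660 Y155.857
G01 X49.720 Y103.999
G01 X79.660 Y52.141
G01 X139.540 Y52.141
G01 X169.480 Y103.999
M5
G0 X26.059 Y55.909
M4 S759
G01 X7.855 Y84.512 F1535
G01 X5.367 Y111.427
G01 X16.231 Y119.894
M5
G0 X123.152 Y159.648
M4 S485
G01 X119.719 Y165.594 F1842
G01 X112.853 Y165.594
G01 X109.420 Y159.648
G01 X112.853 Y153.702
G01 X119.719 Y153.702
G01 X123.152 Y159.648
M5
G0 X0.000 Y0.000

1 u = 1 mm; y_m = 181.654 − y.

[1] `<circle>` circle, #0000ff→engrave S310 F2582: (169.480,103.999) → (139.540,155.857) → (79.660,155.857) → (49.720,103.999) → (79.660,52.141) → (139.540,52.141) → (169.480,103.999) (closed)

[2] `<path>` cubic bezier, #ff8800→cut S759 F1535: (26.059,55.909) → (7.855,84.512) → (5.367,111.427) → (16.231,119.894)

[3] `<circle>` circle, #008000→score S485 F1842: (123.152,159.648) → (119.719,165.594) → (112.853,165.594) → (109.420,159.648) → (112.853,153.702) → (119.719,153.702) → (123.152,159.648) (closed)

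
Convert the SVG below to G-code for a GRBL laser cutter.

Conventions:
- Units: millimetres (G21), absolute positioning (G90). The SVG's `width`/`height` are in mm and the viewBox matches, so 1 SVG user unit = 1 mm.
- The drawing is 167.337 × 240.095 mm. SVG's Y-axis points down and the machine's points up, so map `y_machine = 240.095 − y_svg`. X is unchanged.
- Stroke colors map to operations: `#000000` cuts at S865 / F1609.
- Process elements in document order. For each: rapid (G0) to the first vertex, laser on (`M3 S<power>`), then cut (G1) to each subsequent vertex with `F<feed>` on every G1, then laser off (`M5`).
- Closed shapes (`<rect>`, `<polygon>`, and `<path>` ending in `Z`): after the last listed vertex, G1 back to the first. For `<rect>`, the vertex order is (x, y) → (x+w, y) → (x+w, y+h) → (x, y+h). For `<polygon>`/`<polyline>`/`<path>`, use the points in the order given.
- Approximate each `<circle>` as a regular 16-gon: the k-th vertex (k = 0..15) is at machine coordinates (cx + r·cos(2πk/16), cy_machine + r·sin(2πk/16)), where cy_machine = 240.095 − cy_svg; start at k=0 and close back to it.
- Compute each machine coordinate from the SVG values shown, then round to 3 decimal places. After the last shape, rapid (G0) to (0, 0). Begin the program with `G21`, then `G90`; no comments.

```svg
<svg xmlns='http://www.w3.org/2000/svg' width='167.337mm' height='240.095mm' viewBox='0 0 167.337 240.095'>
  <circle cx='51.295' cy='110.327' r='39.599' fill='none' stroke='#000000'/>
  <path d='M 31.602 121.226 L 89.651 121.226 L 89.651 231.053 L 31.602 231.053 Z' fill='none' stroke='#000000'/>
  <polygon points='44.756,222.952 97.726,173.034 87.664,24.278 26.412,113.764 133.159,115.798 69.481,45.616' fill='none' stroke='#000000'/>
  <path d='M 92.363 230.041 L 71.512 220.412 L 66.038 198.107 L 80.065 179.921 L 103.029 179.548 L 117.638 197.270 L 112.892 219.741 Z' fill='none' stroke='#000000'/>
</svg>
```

G21
G90
G0 X90.894 Y129.768
M3 S865
G1 X87.880 Y144.922 F1609
G1 X79.296 Y157.769 F1609
G1 X66.449 Y166.353 F1609
G1 X51.295 Y169.367 F1609
G1 X36.141 Y166.353 F1609
G1 X23.294 Y157.769 F1609
G1 X14.710 Y144.922 F1609
G1 X11.696 Y129.768 F1609
G1 X14.710 Y114.614 F1609
G1 X23.294 Y101.767 F1609
G1 X36.141 Y93.183 F1609
G1 X51.295 Y90.169 F1609
G1 X66.449 Y93.183 F1609
G1 X79.296 Y101.767 F1609
G1 X87.880 Y114.614 F1609
G1 X90.894 Y129.768 F1609
M5
G0 X31.602 Y118.869
M3 S865
G1 X89.651 Y118.869 F1609
G1 X89.651 Y9.042 F1609
G1 X31.602 Y9.042 F1609
G1 X31.602 Y118.869 F1609
M5
G0 X44.756 Y17.143
M3 S865
G1 X97.726 Y67.061 F1609
G1 X87.664 Y215.817 F1609
G1 X26.412 Y126.331 F1609
G1 X133.159 Y124.297 F1609
G1 X69.481 Y194.479 F1609
G1 X44.756 Y17.143 F1609
M5
G0 X92.363 Y10.054
M3 S865
G1 X71.512 Y19.683 F1609
G1 X66.038 Y41.988 F1609
G1 X80.065 Y60.174 F1609
G1 X103.029 Y60.547 F1609
G1 X117.638 Y42.825 F1609
G1 X112.892 Y20.354 F1609
G1 X92.363 Y10.054 F1609
M5
G0 X0.000 Y0.000

Since the viewBox matches the mm dimensions, user units are millimetres directly. The only transform is the Y-flip y_m = 240.095 − y_svg.

Shape 1 is a circle drawn with `<circle>`. Its stroke #000000 means cut at S865, F1609. After flipping Y the toolpath is (90.894,129.768) → (87.880,144.922) → (79.296,157.769) → (66.449,166.353) → (51.295,169.367) → (36.141,166.353) → (23.294,157.769) → (14.710,144.922) → (11.696,129.768) → (14.710,114.614) → (23.294,101.767) → (36.141,93.183) → (51.295,90.169) → (66.449,93.183) → (79.296,101.767) → (87.880,114.614) → (90.894,129.768), returning to the start.

Shape 2 is a rectangle drawn with `<path>`. Its stroke #000000 means cut at S865, F1609. After flipping Y the toolpath is (31.602,118.869) → (89.651,118.869) → (89.651,9.042) → (31.602,9.042) → (31.602,118.869), returning to the start.

Shape 3 is a closed polygon drawn with `<polygon>`. Its stroke #000000 means cut at S865, F1609. After flipping Y the toolpath is (44.756,17.143) → (97.726,67.061) → (87.664,215.817) → (26.412,126.331) → (133.159,124.297) → (69.481,194.479) → (44.756,17.143), returning to the start.

Shape 4 is a regular polygon drawn with `<path>`. Its stroke #000000 means cut at S865, F1609. After flipping Y the toolpath is (92.363,10.054) → (71.512,19.683) → (66.038,41.988) → (80.065,60.174) → (103.029,60.547) → (117.638,42.825) → (112.892,20.354) → (92.363,10.054), returning to the start.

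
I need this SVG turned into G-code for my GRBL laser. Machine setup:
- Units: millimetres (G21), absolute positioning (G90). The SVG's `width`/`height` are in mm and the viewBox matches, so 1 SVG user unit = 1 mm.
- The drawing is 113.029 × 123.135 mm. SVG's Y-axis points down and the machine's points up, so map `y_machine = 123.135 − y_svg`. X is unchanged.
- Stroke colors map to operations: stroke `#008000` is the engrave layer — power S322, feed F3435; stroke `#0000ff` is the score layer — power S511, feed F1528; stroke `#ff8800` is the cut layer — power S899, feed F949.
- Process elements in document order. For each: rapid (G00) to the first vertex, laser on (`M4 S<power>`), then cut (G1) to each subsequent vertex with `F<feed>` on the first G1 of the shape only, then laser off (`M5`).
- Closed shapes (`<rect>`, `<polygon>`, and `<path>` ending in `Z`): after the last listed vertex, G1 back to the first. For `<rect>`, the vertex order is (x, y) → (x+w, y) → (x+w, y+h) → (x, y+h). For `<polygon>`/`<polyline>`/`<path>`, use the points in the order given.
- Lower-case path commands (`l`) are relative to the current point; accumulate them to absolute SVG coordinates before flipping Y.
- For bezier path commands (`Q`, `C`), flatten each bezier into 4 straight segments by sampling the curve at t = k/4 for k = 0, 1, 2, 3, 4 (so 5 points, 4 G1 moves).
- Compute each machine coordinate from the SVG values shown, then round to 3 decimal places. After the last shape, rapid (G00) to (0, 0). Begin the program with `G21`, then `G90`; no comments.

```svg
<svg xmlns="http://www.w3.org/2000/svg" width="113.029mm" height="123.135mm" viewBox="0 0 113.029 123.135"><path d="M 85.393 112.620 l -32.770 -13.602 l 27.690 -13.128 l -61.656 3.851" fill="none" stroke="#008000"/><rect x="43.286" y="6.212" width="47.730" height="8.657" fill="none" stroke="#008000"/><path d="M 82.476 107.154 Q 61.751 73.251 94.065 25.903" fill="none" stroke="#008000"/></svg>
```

1 u = 1 mm; y_m = 123.135 − y.

[1] `<path>` open polyline, #008000→engrave S322 F3435: (85.393,10.515) → (52.623,24.117) → (80.313,37.245) → (18.657,33.394)

[2] `<rect>` rectangle, #008000→engrave S322 F3435: (43.286,116.923) → (91.016,116.923) → (91.016,108.266) → (43.286,108.266) → (43.286,116.923) (closed)

[3] `<path>` quadratic bezier, #008000→engrave S322 F3435: (82.476,15.981) → (75.428,33.773) → (75.011,53.245) → (81.223,74.398) → (94.065,97.232)

G21
G90
G00 X85.393 Y10.515
M4 S322
G1 X52.623 Y24.117 F3435
G1 X80.313 Y37.245
G1 X18.657 Y33.394
M5
G00 X43.286 Y116.923
M4 S322
G1 X91.016 Y116.923 F3435
G1 X91.016 Y108.266
G1 X43.286 Y108.266
G1 X43.286 Y116.923
M5
G00 X82.476 Y15.981
M4 S322
G1 X75.428 Y33.773 F3435
G1 X75.011 Y53.245
G1 X81.223 Y74.398
G1 X94.065 Y97.232
M5
G00 X0.000 Y0.000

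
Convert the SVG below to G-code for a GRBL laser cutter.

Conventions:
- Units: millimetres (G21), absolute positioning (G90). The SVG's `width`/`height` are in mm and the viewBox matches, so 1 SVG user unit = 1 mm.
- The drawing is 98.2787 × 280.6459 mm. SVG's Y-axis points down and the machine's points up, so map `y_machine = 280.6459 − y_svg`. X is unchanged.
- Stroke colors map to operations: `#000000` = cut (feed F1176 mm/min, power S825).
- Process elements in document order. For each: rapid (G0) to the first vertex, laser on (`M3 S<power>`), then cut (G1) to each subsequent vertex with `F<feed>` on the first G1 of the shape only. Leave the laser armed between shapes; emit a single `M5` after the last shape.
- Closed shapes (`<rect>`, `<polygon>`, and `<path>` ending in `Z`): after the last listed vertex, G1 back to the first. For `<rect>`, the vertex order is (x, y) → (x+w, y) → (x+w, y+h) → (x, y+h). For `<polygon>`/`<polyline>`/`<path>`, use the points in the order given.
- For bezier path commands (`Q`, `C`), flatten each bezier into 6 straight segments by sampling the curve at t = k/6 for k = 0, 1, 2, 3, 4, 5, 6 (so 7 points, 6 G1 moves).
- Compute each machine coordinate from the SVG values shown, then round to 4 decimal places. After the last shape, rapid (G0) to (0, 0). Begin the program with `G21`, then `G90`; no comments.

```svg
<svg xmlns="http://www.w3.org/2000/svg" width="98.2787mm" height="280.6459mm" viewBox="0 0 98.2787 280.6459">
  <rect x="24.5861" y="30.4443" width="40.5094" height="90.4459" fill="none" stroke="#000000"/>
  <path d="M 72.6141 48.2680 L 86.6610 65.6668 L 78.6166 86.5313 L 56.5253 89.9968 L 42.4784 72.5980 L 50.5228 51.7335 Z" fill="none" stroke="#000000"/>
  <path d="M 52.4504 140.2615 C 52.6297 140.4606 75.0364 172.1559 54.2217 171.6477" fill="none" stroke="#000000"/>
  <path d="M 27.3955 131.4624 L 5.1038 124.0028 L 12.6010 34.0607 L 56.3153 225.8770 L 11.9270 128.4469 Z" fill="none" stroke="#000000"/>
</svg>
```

G21
G90
G0 X24.5861 Y250.2016
M3 S825
G1 X65.0955 Y250.2016 F1176
G1 X65.0955 Y159.7557
G1 X24.5861 Y159.7557
G1 X24.5861 Y250.2016
G0 X72.6141 Y232.3779
M3 S825
G1 X86.6610 Y214.9791 F1176
G1 X78.6166 Y194.1146
G1 X56.5253 Y190.6491
G1 X42.4784 Y208.0479
G1 X50.5228 Y228.9124
G1 X72.6141 Y232.3779
G0 X52.4504 Y140.3844
M3 S825
G1 X54.0893 Y137.9551 F1176
G1 X57.6148 Y132.0458
G1 X61.2088 Y124.4261
G1 X63.0533 Y116.8653
G1 X61.3303 Y111.1328
G1 X54.2217 Y108.9982
G0 X27.3955 Y149.1835
M3 S825
G1 X5.1038 Y156.6431 F1176
G1 X12.6010 Y246.5852
G1 X56.3153 Y54.7689
G1 X11.9270 Y152.1990
G1 X27.3955 Y149.1835
M5
G0 X0.0000 Y0.0000

Since the viewBox matches the mm dimensions, user units are millimetres directly. The only transform is the Y-flip y_m = 280.6459 − y_svg.

Shape 1 is a rectangle drawn with `<rect>`. Its stroke #000000 means cut at S825, F1176. After flipping Y the toolpath is (24.5861,250.2016) → (65.0955,250.2016) → (65.0955,159.7557) → (24.5861,159.7557) → (24.5861,250.2016), returning to the start.

Shape 2 is a regular polygon drawn with `<path>`. Its stroke #000000 means cut at S825, F1176. After flipping Y the toolpath is (72.6141,232.3779) → (86.6610,214.9791) → (78.6166,194.1146) → (56.5253,190.6491) → (42.4784,208.0479) → (50.5228,228.9124) → (72.6141,232.3779), returning to the start.

Shape 3 is a cubic bezier drawn with `<path>`. Its stroke #000000 means cut at S825, F1176. After flipping Y the toolpath is (52.4504,140.3844) → (54.0893,137.9551) → (57.6148,132.0458) → (61.2088,124.4261) → (63.0533,116.8653) → (61.3303,111.1328) → (54.2217,108.9982).

Shape 4 is a closed polygon drawn with `<path>`. Its stroke #000000 means cut at S825, F1176. After flipping Y the toolpath is (27.3955,149.1835) → (5.1038,156.6431) → (12.6010,246.5852) → (56.3153,54.7689) → (11.9270,152.1990) → (27.3955,149.1835), returning to the start.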